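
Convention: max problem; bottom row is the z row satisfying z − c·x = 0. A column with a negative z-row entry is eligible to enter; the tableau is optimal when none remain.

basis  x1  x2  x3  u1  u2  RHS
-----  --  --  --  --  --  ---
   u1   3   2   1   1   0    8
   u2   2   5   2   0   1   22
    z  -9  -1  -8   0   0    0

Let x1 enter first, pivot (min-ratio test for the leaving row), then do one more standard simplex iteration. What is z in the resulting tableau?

Ratio test on column x1 — row 1: 8/3 = 8/3; row 2: 22/2 = 11. Minimum is 8/3 at row 1 (u1 leaves); pivot element 3.
Pivot on row 1; the z-row RHS becomes 0 − (-9)·(8/3) = 24.
Next entering variable (most negative z-row entry -5): x3.
Ratio test on column x3 — row 1: (8/3)/(1/3) = 8; row 2: (50/3)/(4/3) = 25/2. Minimum is 8 at row 1 (x1 leaves); pivot element 1/3.
After the second pivot the z-row RHS is 24 − (-5)·8 = 64.

64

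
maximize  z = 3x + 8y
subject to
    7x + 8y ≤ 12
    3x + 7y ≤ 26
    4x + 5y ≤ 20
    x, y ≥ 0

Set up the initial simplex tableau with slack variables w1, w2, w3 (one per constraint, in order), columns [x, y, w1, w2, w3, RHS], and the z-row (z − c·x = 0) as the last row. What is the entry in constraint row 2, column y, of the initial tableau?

Constraint 2 has coefficient 7 on y.

7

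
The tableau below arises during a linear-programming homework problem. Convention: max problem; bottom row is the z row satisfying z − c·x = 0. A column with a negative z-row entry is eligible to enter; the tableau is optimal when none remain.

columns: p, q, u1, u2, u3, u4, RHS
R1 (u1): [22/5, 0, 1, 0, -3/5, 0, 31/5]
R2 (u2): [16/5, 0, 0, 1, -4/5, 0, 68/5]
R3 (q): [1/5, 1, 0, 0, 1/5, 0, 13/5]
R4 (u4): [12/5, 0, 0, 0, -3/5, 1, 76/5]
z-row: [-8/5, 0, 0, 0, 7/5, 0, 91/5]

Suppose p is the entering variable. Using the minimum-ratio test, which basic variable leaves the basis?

Column p entries and ratios — u1: (31/5)/(22/5) = 31/22; u2: (68/5)/(16/5) = 17/4; q: (13/5)/(1/5) = 13; u4: (76/5)/(12/5) = 19/3.
Smallest ratio is 31/22 in the row of u1, so u1 leaves.

u1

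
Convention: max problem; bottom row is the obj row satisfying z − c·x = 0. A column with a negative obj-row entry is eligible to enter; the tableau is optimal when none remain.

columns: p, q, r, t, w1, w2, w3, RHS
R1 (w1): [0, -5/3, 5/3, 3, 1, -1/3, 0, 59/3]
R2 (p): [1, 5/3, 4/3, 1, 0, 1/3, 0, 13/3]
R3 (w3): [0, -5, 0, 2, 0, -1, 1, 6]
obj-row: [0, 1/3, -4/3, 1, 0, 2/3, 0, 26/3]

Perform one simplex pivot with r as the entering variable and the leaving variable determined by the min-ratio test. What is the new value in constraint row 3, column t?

Ratio test on column r — row 1: (59/3)/(5/3) = 59/5; row 2: (13/3)/(4/3) = 13/4; row 3: entry 0 ≤ 0. Minimum is 13/4 at row 2 (p leaves); pivot element 4/3.
Divide row 2 by 4/3; eliminate column r from the other rows.
Row 3 update in column t: 2 − 0·(3/4) = 2.

2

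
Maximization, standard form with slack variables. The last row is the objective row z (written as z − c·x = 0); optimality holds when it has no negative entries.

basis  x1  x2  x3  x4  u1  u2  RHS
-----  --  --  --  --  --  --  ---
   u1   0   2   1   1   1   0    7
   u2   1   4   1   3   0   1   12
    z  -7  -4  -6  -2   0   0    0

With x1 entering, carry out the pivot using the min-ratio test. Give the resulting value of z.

Ratio test on column x1 — row 1: entry 0 ≤ 0; row 2: 12/1 = 12. Minimum is 12 at row 2 (u2 leaves); pivot element 1.
Pivot on row 2; the z-row RHS becomes 0 − (-7)·12 = 84.

84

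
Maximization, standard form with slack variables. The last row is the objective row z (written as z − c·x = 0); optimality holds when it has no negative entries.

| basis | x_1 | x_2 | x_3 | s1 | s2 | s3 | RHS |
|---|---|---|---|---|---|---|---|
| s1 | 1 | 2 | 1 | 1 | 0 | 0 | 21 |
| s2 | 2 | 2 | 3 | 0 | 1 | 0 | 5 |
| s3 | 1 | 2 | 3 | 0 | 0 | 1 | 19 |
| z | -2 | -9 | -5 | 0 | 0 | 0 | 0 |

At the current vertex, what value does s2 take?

s2 is basic (row 2); its value is the RHS of that row, 5.

5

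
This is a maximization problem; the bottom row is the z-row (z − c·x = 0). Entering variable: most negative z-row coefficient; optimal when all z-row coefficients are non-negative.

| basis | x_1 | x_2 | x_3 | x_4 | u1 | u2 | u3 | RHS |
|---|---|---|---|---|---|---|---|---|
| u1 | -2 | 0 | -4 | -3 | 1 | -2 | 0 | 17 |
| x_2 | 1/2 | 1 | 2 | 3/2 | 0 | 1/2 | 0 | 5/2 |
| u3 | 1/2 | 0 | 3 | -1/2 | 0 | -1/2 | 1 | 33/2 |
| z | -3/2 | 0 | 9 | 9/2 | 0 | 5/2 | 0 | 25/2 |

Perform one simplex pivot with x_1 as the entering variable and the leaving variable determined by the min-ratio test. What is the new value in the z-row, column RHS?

Ratio test on column x_1 — row 1: entry -2 ≤ 0; row 2: (5/2)/(1/2) = 5; row 3: (33/2)/(1/2) = 33. Minimum is 5 at row 2 (x_2 leaves); pivot element 1/2.
Divide row 2 by 1/2; eliminate column x_1 from the other rows.
z-row update in column RHS: 25/2 − (-3/2)·5 = 20.

20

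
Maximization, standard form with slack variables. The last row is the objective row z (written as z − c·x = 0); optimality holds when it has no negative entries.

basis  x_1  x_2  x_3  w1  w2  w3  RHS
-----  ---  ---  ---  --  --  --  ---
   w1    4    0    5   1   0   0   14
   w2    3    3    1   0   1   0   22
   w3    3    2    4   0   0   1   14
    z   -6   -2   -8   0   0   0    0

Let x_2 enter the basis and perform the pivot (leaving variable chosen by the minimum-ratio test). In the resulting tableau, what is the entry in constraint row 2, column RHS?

Ratio test on column x_2 — row 1: entry 0 ≤ 0; row 2: 22/3 = 22/3; row 3: 14/2 = 7. Minimum is 7 at row 3 (w3 leaves); pivot element 2.
Divide row 3 by 2; eliminate column x_2 from the other rows.
Row 2 update in column RHS: 22 − 3·7 = 1.

1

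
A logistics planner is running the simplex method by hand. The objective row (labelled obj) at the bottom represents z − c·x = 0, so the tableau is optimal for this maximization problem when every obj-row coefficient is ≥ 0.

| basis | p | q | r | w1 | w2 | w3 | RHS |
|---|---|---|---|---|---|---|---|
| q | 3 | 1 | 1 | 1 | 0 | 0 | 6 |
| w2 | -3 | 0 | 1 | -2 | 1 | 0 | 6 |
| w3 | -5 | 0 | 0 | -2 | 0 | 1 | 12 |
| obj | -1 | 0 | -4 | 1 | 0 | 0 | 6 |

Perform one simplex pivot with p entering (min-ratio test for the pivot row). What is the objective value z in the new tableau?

Ratio test on column p — row 1: 6/3 = 2; row 2: entry -3 ≤ 0; row 3: entry -5 ≤ 0. Minimum is 2 at row 1 (q leaves); pivot element 3.
Pivot on row 1; the obj-row RHS becomes 6 − (-1)·2 = 8.

8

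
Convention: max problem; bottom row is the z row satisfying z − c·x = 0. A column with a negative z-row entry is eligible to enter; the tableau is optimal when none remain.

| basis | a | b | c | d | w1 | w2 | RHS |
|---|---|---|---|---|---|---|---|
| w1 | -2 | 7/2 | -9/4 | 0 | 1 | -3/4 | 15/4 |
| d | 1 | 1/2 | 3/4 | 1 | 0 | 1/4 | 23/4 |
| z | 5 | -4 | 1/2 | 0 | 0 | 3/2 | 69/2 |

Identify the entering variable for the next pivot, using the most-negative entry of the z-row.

b

Negative z-row entries: b: -4.
The most negative is -4 in column b, so b enters.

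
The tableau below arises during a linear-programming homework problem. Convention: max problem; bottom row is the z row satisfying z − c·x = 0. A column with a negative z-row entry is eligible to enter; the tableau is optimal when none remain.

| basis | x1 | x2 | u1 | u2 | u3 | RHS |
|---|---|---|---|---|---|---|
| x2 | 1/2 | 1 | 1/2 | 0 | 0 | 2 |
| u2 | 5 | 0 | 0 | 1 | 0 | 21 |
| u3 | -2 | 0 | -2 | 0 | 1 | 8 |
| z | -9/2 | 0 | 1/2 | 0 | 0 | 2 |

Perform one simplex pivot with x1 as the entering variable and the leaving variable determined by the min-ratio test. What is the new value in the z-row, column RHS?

20

Ratio test on column x1 — row 1: 2/(1/2) = 4; row 2: 21/5 = 21/5; row 3: entry -2 ≤ 0. Minimum is 4 at row 1 (x2 leaves); pivot element 1/2.
Divide row 1 by 1/2; eliminate column x1 from the other rows.
z-row update in column RHS: 2 − (-9/2)·4 = 20.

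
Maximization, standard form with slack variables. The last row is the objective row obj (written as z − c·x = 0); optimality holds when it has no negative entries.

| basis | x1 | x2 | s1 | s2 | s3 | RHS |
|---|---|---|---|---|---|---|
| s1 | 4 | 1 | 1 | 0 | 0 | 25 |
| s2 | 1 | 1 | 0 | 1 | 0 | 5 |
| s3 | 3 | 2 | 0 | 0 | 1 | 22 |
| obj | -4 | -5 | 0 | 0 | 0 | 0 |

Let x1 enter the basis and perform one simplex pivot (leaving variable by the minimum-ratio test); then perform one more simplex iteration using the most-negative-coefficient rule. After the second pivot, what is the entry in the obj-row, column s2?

Ratio test on column x1 — row 1: 25/4 = 25/4; row 2: 5/1 = 5; row 3: 22/3 = 22/3. Minimum is 5 at row 2 (s2 leaves); pivot element 1.
Divide row 2 by 1; eliminate column x1 from the other rows.
Second iteration: most negative obj-row entry is -1 in column x2, so x2 enters.
Ratio test on column x2 — row 1: entry -3 ≤ 0; row 2: 5/1 = 5; row 3: entry -1 ≤ 0. Minimum is 5 at row 2 (x1 leaves); pivot element 1.
Divide row 2 by 1; eliminate column x2 from the other rows.
After both pivots, the entry at the obj-row, column s2 is 5.

5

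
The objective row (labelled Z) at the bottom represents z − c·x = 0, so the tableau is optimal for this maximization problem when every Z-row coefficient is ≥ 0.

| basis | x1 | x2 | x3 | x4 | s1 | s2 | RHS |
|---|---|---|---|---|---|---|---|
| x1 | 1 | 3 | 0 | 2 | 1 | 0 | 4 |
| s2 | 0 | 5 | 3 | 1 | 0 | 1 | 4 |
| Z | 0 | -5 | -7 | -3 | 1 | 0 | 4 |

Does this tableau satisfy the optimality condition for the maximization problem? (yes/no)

no

The Z-row has a negative entry -7 in column x3, so it is not optimal.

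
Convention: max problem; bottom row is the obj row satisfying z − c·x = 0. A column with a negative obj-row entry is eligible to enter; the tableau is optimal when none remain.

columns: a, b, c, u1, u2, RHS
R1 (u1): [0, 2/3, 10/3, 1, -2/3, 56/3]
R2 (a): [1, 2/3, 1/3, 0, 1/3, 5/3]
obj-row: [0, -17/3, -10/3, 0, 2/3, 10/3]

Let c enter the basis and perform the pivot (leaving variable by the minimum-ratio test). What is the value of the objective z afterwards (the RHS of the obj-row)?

Ratio test on column c — row 1: (56/3)/(10/3) = 28/5; row 2: (5/3)/(1/3) = 5. Minimum is 5 at row 2 (a leaves); pivot element 1/3.
Pivot on row 2; the obj-row RHS becomes 10/3 − (-10/3)·5 = 20.

20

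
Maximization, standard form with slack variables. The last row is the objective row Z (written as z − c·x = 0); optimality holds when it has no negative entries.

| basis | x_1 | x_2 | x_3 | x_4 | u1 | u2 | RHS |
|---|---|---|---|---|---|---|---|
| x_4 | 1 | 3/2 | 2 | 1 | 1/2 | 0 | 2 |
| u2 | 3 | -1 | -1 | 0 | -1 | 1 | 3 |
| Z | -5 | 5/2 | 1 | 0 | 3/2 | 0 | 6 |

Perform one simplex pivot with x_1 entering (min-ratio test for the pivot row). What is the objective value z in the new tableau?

11

Ratio test on column x_1 — row 1: 2/1 = 2; row 2: 3/3 = 1. Minimum is 1 at row 2 (u2 leaves); pivot element 3.
Pivot on row 2; the Z-row RHS becomes 6 − (-5)·1 = 11.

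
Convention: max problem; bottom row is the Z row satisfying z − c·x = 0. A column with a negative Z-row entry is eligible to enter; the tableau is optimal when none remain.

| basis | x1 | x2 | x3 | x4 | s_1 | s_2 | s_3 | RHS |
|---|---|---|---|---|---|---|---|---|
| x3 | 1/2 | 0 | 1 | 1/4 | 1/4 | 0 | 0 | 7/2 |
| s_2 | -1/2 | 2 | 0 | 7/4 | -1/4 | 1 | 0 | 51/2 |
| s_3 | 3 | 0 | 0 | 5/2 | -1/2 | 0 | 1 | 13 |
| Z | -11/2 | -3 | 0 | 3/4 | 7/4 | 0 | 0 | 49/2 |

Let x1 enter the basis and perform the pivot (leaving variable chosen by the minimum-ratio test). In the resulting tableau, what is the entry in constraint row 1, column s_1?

Ratio test on column x1 — row 1: (7/2)/(1/2) = 7; row 2: entry -1/2 ≤ 0; row 3: 13/3 = 13/3. Minimum is 13/3 at row 3 (s_3 leaves); pivot element 3.
Divide row 3 by 3; eliminate column x1 from the other rows.
Row 1 update in column s_1: 1/4 − (1/2)·(-1/6) = 1/3.

1/3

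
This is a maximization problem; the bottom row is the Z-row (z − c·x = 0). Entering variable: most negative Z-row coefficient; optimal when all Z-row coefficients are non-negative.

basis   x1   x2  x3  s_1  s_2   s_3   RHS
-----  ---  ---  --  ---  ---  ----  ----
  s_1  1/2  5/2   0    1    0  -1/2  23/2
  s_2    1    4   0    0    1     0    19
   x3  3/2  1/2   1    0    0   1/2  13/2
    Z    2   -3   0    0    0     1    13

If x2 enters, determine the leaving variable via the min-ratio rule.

s_1

Column x2 entries and ratios — s_1: (23/2)/(5/2) = 23/5; s_2: 19/4 = 19/4; x3: (13/2)/(1/2) = 13.
Smallest ratio is 23/5 in the row of s_1, so s_1 leaves.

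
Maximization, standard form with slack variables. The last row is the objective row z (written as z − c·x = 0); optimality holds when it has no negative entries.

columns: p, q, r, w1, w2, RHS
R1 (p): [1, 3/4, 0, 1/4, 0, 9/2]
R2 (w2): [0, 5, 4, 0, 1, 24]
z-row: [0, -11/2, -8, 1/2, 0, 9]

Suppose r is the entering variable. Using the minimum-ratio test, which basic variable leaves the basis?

w2

Column r entries and ratios — p: 0 ≤ 0, skip; w2: 24/4 = 6.
Smallest ratio is 6 in the row of w2, so w2 leaves.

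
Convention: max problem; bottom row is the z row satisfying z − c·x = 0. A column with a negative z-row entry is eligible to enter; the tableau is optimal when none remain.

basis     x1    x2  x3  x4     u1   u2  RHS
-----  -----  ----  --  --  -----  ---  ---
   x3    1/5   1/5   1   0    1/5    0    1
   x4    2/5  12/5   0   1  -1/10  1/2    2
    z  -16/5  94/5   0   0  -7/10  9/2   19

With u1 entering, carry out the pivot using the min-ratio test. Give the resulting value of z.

Ratio test on column u1 — row 1: 1/(1/5) = 5; row 2: entry -1/10 ≤ 0. Minimum is 5 at row 1 (x3 leaves); pivot element 1/5.
Pivot on row 1; the z-row RHS becomes 19 − (-7/10)·5 = 45/2.

45/2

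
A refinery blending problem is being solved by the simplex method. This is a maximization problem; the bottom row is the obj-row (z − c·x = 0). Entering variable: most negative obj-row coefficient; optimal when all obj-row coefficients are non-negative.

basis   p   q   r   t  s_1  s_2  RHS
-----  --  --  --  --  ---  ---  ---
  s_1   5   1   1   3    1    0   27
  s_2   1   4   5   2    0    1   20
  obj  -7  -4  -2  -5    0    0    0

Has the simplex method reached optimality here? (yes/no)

The obj-row has a negative entry -7 in column p, so it is not optimal.

no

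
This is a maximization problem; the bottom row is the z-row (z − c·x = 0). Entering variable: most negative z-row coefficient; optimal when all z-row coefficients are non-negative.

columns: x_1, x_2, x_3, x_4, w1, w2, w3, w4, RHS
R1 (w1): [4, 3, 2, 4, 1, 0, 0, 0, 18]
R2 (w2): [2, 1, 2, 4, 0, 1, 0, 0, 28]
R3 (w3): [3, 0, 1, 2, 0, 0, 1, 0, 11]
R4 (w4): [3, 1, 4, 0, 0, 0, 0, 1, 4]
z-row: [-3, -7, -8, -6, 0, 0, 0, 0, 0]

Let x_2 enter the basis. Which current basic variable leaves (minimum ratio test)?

w4

Column x_2 entries and ratios — w1: 18/3 = 6; w2: 28/1 = 28; w3: 0 ≤ 0, skip; w4: 4/1 = 4.
Smallest ratio is 4 in the row of w4, so w4 leaves.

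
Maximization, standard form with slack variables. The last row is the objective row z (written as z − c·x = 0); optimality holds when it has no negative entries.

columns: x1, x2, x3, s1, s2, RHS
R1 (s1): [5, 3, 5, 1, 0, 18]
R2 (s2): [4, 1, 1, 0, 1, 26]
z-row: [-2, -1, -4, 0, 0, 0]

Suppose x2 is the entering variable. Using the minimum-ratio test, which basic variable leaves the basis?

s1

Column x2 entries and ratios — s1: 18/3 = 6; s2: 26/1 = 26.
Smallest ratio is 6 in the row of s1, so s1 leaves.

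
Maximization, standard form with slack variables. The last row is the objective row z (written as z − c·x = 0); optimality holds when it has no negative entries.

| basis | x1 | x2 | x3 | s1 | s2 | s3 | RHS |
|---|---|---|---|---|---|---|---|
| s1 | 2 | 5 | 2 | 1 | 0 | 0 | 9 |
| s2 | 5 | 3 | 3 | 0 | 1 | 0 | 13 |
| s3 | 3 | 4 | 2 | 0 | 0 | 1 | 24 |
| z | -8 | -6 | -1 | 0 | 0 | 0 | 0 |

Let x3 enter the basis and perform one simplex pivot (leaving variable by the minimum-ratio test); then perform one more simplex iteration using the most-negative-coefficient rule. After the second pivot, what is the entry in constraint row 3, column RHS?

Ratio test on column x3 — row 1: 9/2 = 9/2; row 2: 13/3 = 13/3; row 3: 24/2 = 12. Minimum is 13/3 at row 2 (s2 leaves); pivot element 3.
Divide row 2 by 3; eliminate column x3 from the other rows.
Second iteration: most negative z-row entry is -19/3 in column x1, so x1 enters.
Ratio test on column x1 — row 1: entry -4/3 ≤ 0; row 2: (13/3)/(5/3) = 13/5; row 3: entry -1/3 ≤ 0. Minimum is 13/5 at row 2 (x3 leaves); pivot element 5/3.
Divide row 2 by 5/3; eliminate column x1 from the other rows.
After both pivots, the entry at constraint row 3, column RHS is 81/5.

81/5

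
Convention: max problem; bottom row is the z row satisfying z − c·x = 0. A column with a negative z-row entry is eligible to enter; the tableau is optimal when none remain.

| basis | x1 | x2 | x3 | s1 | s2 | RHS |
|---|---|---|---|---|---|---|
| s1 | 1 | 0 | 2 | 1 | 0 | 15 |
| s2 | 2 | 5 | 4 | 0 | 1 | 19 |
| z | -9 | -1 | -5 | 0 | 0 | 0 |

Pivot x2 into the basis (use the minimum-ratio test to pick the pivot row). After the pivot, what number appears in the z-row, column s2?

1/5

Ratio test on column x2 — row 1: entry 0 ≤ 0; row 2: 19/5 = 19/5. Minimum is 19/5 at row 2 (s2 leaves); pivot element 5.
Divide row 2 by 5; eliminate column x2 from the other rows.
z-row update in column s2: 0 − (-1)·(1/5) = 1/5.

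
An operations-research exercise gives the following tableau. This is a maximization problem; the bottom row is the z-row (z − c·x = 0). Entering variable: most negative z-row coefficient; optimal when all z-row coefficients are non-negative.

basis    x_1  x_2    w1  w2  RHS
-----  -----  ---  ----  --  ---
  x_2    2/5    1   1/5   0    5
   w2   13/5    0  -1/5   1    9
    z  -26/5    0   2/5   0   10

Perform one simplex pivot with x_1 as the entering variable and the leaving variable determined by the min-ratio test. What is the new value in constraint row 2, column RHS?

Ratio test on column x_1 — row 1: 5/(2/5) = 25/2; row 2: 9/(13/5) = 45/13. Minimum is 45/13 at row 2 (w2 leaves); pivot element 13/5.
Divide row 2 by 13/5; eliminate column x_1 from the other rows.
In the new row 2, the RHS entry is the old entry divided by the pivot: 9/(13/5) = 45/13.

45/13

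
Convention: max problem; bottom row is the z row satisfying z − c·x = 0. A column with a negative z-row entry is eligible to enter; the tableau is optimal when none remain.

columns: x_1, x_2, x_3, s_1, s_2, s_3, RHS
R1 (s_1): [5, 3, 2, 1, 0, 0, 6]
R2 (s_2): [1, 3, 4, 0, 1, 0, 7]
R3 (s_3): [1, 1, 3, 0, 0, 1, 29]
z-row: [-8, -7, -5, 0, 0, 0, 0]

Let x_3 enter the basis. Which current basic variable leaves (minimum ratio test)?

s_2

Column x_3 entries and ratios — s_1: 6/2 = 3; s_2: 7/4 = 7/4; s_3: 29/3 = 29/3.
Smallest ratio is 7/4 in the row of s_2, so s_2 leaves.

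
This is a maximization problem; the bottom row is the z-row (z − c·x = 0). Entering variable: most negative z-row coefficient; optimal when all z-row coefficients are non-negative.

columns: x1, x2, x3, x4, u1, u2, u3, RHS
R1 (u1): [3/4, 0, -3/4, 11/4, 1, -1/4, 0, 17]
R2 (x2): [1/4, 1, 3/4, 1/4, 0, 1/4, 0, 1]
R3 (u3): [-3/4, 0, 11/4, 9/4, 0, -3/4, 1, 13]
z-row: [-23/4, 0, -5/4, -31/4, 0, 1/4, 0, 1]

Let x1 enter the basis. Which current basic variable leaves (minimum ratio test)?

Column x1 entries and ratios — u1: 17/(3/4) = 68/3; x2: 1/(1/4) = 4; u3: -3/4 ≤ 0, skip.
Smallest ratio is 4 in the row of x2, so x2 leaves.

x2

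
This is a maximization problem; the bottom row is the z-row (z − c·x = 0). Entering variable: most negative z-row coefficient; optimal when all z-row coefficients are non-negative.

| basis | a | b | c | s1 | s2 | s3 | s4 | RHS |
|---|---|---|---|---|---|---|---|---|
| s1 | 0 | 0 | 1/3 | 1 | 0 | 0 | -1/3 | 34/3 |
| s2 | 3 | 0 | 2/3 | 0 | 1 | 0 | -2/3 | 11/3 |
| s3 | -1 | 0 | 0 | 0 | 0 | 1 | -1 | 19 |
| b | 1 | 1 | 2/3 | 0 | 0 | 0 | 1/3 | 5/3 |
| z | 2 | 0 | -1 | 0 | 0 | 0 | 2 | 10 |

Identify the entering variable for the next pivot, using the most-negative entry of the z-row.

c

Negative z-row entries: c: -1.
The most negative is -1 in column c, so c enters.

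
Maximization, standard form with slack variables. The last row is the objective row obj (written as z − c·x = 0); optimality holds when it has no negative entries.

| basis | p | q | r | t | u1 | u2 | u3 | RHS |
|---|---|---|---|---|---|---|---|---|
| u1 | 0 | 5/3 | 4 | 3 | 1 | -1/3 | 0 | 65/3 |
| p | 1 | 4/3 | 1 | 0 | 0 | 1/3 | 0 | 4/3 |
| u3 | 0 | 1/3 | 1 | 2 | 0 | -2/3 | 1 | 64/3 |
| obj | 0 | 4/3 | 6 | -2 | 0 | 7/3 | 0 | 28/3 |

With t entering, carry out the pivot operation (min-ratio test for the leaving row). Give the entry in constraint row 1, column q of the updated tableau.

5/9

Ratio test on column t — row 1: (65/3)/3 = 65/9; row 2: entry 0 ≤ 0; row 3: (64/3)/2 = 32/3. Minimum is 65/9 at row 1 (u1 leaves); pivot element 3.
Divide row 1 by 3; eliminate column t from the other rows.
In the new row 1, the q entry is the old entry divided by the pivot: (5/3)/3 = 5/9.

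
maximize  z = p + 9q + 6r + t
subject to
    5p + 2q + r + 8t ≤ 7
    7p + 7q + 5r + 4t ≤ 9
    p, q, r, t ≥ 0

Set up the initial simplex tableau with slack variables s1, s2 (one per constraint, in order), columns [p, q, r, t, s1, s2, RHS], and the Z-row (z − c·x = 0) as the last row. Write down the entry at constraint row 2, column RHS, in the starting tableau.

9

The RHS of constraint 2 is b_2 = 9.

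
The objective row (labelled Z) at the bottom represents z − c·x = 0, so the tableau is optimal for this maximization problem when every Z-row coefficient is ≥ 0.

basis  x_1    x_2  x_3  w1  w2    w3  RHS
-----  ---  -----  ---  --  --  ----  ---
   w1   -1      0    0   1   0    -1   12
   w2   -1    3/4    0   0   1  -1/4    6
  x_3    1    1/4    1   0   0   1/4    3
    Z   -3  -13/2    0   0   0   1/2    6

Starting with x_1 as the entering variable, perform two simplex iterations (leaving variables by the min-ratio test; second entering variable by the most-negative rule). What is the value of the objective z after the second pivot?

Ratio test on column x_1 — row 1: entry -1 ≤ 0; row 2: entry -1 ≤ 0; row 3: 3/1 = 3. Minimum is 3 at row 3 (x_3 leaves); pivot element 1.
Pivot on row 3; the Z-row RHS becomes 6 − (-3)·3 = 15.
Next entering variable (most negative Z-row entry -23/4): x_2.
Ratio test on column x_2 — row 1: 15/(1/4) = 60; row 2: 9/1 = 9; row 3: 3/(1/4) = 12. Minimum is 9 at row 2 (w2 leaves); pivot element 1.
After the second pivot the Z-row RHS is 15 − (-23/4)·9 = 267/4.

267/4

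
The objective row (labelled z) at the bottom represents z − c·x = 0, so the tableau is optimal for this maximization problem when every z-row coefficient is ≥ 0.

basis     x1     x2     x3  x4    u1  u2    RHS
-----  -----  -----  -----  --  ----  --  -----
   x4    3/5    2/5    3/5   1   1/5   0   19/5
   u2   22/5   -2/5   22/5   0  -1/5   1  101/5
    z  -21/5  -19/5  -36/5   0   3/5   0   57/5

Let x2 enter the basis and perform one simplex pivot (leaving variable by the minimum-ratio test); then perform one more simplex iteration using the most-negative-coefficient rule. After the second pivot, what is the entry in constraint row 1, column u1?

1/2

Ratio test on column x2 — row 1: (19/5)/(2/5) = 19/2; row 2: entry -2/5 ≤ 0. Minimum is 19/2 at row 1 (x4 leaves); pivot element 2/5.
Divide row 1 by 2/5; eliminate column x2 from the other rows.
Second iteration: most negative z-row entry is -3/2 in column x3, so x3 enters.
Ratio test on column x3 — row 1: (19/2)/(3/2) = 19/3; row 2: 24/5 = 24/5. Minimum is 24/5 at row 2 (u2 leaves); pivot element 5.
Divide row 2 by 5; eliminate column x3 from the other rows.
After both pivots, the entry at constraint row 1, column u1 is 1/2.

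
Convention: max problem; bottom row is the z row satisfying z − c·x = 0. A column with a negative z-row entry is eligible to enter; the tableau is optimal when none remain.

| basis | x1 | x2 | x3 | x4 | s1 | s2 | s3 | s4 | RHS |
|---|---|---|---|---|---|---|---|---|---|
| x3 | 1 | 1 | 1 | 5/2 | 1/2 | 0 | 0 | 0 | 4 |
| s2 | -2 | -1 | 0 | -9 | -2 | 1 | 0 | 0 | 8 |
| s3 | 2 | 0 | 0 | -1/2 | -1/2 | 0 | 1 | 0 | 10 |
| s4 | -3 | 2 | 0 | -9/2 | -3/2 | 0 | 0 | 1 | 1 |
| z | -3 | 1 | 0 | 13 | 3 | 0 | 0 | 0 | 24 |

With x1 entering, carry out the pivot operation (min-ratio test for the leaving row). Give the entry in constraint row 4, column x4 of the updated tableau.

3

Ratio test on column x1 — row 1: 4/1 = 4; row 2: entry -2 ≤ 0; row 3: 10/2 = 5; row 4: entry -3 ≤ 0. Minimum is 4 at row 1 (x3 leaves); pivot element 1.
Divide row 1 by 1; eliminate column x1 from the other rows.
Row 4 update in column x4: -9/2 − (-3)·(5/2) = 3.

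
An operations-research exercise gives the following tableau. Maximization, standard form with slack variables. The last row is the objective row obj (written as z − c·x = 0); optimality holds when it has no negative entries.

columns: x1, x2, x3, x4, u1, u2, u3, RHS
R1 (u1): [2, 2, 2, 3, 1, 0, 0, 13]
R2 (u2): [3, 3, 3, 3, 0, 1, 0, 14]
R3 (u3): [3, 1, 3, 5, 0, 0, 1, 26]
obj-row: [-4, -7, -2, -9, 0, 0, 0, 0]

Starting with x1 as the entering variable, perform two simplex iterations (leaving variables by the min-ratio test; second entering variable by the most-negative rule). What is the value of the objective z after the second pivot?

37

Ratio test on column x1 — row 1: 13/2 = 13/2; row 2: 14/3 = 14/3; row 3: 26/3 = 26/3. Minimum is 14/3 at row 2 (u2 leaves); pivot element 3.
Pivot on row 2; the obj-row RHS becomes 0 − (-4)·(14/3) = 56/3.
Next entering variable (most negative obj-row entry -5): x4.
Ratio test on column x4 — row 1: (11/3)/1 = 11/3; row 2: (14/3)/1 = 14/3; row 3: 12/2 = 6. Minimum is 11/3 at row 1 (u1 leaves); pivot element 1.
After the second pivot the obj-row RHS is 56/3 − (-5)·(11/3) = 37.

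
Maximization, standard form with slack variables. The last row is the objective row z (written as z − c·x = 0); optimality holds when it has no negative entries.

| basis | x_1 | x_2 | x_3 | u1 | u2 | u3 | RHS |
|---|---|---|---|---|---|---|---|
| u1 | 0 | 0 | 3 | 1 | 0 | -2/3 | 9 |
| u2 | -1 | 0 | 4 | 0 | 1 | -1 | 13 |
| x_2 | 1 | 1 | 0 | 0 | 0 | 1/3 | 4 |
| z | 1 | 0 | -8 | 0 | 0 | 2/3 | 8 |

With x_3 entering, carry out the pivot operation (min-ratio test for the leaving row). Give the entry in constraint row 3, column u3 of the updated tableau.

Ratio test on column x_3 — row 1: 9/3 = 3; row 2: 13/4 = 13/4; row 3: entry 0 ≤ 0. Minimum is 3 at row 1 (u1 leaves); pivot element 3.
Divide row 1 by 3; eliminate column x_3 from the other rows.
Row 3 update in column u3: 1/3 − 0·(-2/9) = 1/3.

1/3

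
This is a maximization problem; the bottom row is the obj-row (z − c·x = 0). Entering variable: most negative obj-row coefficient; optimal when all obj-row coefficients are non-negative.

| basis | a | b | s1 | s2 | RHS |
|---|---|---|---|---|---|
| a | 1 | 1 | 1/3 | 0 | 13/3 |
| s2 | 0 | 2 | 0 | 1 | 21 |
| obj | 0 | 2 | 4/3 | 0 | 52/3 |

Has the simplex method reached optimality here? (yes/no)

yes

Every obj-row coefficient is ≥ 0, so the tableau is optimal.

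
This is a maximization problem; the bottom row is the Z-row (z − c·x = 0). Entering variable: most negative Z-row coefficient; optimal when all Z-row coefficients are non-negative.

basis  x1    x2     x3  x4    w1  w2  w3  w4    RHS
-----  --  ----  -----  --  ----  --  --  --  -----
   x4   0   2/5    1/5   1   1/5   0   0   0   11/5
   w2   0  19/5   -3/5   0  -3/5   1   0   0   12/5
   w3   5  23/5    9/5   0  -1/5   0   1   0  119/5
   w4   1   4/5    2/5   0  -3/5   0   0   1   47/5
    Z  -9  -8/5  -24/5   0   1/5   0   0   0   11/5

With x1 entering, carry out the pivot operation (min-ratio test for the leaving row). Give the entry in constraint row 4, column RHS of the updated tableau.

116/25

Ratio test on column x1 — row 1: entry 0 ≤ 0; row 2: entry 0 ≤ 0; row 3: (119/5)/5 = 119/25; row 4: (47/5)/1 = 47/5. Minimum is 119/25 at row 3 (w3 leaves); pivot element 5.
Divide row 3 by 5; eliminate column x1 from the other rows.
Row 4 update in column RHS: 47/5 − 1·(119/25) = 116/25.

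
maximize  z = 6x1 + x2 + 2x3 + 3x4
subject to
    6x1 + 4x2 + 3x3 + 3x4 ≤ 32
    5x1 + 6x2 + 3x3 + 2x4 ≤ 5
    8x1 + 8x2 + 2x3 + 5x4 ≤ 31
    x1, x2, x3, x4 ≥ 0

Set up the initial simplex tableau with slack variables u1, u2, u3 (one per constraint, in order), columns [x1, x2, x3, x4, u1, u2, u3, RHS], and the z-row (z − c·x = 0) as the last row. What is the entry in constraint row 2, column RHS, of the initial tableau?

The RHS of constraint 2 is b_2 = 5.

5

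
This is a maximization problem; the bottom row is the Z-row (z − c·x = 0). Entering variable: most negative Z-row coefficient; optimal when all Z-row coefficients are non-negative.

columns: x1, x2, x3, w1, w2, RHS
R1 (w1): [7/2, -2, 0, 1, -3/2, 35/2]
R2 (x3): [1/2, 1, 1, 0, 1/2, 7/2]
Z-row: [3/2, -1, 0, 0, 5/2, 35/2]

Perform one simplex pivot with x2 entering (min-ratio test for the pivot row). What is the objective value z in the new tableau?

21

Ratio test on column x2 — row 1: entry -2 ≤ 0; row 2: (7/2)/1 = 7/2. Minimum is 7/2 at row 2 (x3 leaves); pivot element 1.
Pivot on row 2; the Z-row RHS becomes 35/2 − (-1)·(7/2) = 21.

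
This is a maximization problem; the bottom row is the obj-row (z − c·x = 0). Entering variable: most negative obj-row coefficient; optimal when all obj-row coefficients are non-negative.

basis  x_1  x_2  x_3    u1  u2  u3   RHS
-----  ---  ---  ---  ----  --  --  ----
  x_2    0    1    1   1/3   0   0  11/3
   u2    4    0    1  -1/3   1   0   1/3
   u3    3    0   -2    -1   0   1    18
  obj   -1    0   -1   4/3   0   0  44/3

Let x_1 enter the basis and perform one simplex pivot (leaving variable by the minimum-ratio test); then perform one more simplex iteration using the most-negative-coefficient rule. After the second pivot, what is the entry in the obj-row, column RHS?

Ratio test on column x_1 — row 1: entry 0 ≤ 0; row 2: (1/3)/4 = 1/12; row 3: 18/3 = 6. Minimum is 1/12 at row 2 (u2 leaves); pivot element 4.
Divide row 2 by 4; eliminate column x_1 from the other rows.
Second iteration: most negative obj-row entry is -3/4 in column x_3, so x_3 enters.
Ratio test on column x_3 — row 1: (11/3)/1 = 11/3; row 2: (1/12)/(1/4) = 1/3; row 3: entry -11/4 ≤ 0. Minimum is 1/3 at row 2 (x_1 leaves); pivot element 1/4.
Divide row 2 by 1/4; eliminate column x_3 from the other rows.
After both pivots, the entry at the obj-row, column RHS is 15.

15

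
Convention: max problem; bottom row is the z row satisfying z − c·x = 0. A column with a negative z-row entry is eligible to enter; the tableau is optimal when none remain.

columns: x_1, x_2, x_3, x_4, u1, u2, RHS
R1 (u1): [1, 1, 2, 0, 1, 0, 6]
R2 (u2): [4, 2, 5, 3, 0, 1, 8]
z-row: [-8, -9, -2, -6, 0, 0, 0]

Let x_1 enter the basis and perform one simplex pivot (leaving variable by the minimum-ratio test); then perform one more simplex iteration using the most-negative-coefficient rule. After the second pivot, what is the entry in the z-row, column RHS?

Ratio test on column x_1 — row 1: 6/1 = 6; row 2: 8/4 = 2. Minimum is 2 at row 2 (u2 leaves); pivot element 4.
Divide row 2 by 4; eliminate column x_1 from the other rows.
Second iteration: most negative z-row entry is -5 in column x_2, so x_2 enters.
Ratio test on column x_2 — row 1: 4/(1/2) = 8; row 2: 2/(1/2) = 4. Minimum is 4 at row 2 (x_1 leaves); pivot element 1/2.
Divide row 2 by 1/2; eliminate column x_2 from the other rows.
After both pivots, the entry at the z-row, column RHS is 36.

36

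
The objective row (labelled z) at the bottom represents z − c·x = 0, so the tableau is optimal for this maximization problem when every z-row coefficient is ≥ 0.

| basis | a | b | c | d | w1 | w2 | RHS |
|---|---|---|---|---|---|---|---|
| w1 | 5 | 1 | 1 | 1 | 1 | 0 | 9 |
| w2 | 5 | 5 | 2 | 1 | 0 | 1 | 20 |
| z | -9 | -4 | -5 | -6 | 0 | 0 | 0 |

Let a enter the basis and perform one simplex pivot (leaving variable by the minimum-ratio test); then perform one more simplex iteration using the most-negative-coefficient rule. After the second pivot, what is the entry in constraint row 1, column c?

Ratio test on column a — row 1: 9/5 = 9/5; row 2: 20/5 = 4. Minimum is 9/5 at row 1 (w1 leaves); pivot element 5.
Divide row 1 by 5; eliminate column a from the other rows.
Second iteration: most negative z-row entry is -21/5 in column d, so d enters.
Ratio test on column d — row 1: (9/5)/(1/5) = 9; row 2: entry 0 ≤ 0. Minimum is 9 at row 1 (a leaves); pivot element 1/5.
Divide row 1 by 1/5; eliminate column d from the other rows.
After both pivots, the entry at constraint row 1, column c is 1.

1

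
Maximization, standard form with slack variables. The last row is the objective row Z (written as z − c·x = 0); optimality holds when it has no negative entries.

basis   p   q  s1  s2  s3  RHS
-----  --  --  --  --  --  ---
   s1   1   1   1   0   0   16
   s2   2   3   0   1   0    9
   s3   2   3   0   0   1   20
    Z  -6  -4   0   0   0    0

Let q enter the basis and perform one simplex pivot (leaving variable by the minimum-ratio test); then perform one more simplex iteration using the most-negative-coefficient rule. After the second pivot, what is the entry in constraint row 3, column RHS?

Ratio test on column q — row 1: 16/1 = 16; row 2: 9/3 = 3; row 3: 20/3 = 20/3. Minimum is 3 at row 2 (s2 leaves); pivot element 3.
Divide row 2 by 3; eliminate column q from the other rows.
Second iteration: most negative Z-row entry is -10/3 in column p, so p enters.
Ratio test on column p — row 1: 13/(1/3) = 39; row 2: 3/(2/3) = 9/2; row 3: entry 0 ≤ 0. Minimum is 9/2 at row 2 (q leaves); pivot element 2/3.
Divide row 2 by 2/3; eliminate column p from the other rows.
After both pivots, the entry at constraint row 3, column RHS is 11.

11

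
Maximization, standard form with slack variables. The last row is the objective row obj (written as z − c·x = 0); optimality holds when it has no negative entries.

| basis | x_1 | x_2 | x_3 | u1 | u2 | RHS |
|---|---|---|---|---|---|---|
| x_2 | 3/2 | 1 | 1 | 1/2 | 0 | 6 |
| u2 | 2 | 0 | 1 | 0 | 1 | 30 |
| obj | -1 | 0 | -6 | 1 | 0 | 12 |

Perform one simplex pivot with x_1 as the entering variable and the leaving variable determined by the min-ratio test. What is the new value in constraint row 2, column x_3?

-1/3

Ratio test on column x_1 — row 1: 6/(3/2) = 4; row 2: 30/2 = 15. Minimum is 4 at row 1 (x_2 leaves); pivot element 3/2.
Divide row 1 by 3/2; eliminate column x_1 from the other rows.
Row 2 update in column x_3: 1 − 2·(2/3) = -1/3.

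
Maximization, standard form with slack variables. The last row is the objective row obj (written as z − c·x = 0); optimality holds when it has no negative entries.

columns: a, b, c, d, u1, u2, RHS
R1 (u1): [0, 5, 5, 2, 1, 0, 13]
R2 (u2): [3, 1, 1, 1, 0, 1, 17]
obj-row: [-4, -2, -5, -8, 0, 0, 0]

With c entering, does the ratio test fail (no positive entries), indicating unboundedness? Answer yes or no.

Column c has positive entries in row(s) 1, 2, so the ratio test bounds it — not unbounded.

no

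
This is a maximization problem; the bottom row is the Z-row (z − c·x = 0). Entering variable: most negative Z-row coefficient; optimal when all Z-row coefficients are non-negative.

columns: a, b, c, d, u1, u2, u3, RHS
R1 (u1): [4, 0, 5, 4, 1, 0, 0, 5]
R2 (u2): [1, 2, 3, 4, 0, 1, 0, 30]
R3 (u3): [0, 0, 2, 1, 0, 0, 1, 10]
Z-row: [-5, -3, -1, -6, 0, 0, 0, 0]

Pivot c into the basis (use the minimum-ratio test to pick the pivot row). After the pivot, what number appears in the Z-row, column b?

Ratio test on column c — row 1: 5/5 = 1; row 2: 30/3 = 10; row 3: 10/2 = 5. Minimum is 1 at row 1 (u1 leaves); pivot element 5.
Divide row 1 by 5; eliminate column c from the other rows.
Z-row update in column b: -3 − (-1)·0 = -3.

-3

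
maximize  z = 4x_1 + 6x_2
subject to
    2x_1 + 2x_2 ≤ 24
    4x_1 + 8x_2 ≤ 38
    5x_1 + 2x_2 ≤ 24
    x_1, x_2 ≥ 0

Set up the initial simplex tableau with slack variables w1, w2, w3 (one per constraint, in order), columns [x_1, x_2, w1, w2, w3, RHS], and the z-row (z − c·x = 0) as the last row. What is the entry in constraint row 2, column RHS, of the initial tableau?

38

The RHS of constraint 2 is b_2 = 38.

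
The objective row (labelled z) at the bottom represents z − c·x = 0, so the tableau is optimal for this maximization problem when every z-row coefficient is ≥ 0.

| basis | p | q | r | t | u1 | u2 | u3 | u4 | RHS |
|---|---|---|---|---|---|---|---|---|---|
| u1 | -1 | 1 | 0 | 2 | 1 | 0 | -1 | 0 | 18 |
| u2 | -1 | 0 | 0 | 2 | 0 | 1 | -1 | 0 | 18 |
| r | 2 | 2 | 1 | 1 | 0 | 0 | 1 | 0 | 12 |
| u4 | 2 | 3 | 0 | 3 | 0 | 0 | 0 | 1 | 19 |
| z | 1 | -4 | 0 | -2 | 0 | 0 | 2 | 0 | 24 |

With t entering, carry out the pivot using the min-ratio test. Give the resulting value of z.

Ratio test on column t — row 1: 18/2 = 9; row 2: 18/2 = 9; row 3: 12/1 = 12; row 4: 19/3 = 19/3. Minimum is 19/3 at row 4 (u4 leaves); pivot element 3.
Pivot on row 4; the z-row RHS becomes 24 − (-2)·(19/3) = 110/3.

110/3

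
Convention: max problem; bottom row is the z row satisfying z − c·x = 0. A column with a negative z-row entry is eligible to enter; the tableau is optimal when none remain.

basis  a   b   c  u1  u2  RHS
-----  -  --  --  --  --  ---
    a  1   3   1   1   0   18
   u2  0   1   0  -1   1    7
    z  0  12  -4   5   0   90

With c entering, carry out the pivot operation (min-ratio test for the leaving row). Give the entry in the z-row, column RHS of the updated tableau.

162

Ratio test on column c — row 1: 18/1 = 18; row 2: entry 0 ≤ 0. Minimum is 18 at row 1 (a leaves); pivot element 1.
Divide row 1 by 1; eliminate column c from the other rows.
z-row update in column RHS: 90 − (-4)·18 = 162.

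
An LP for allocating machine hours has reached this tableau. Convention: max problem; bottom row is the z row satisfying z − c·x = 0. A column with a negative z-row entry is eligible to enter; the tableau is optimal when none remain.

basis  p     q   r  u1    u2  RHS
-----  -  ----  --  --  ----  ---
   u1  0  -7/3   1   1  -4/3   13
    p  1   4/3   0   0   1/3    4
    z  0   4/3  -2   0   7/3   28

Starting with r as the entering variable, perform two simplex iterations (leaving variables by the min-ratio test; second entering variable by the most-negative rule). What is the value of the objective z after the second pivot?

64

Ratio test on column r — row 1: 13/1 = 13; row 2: entry 0 ≤ 0. Minimum is 13 at row 1 (u1 leaves); pivot element 1.
Pivot on row 1; the z-row RHS becomes 28 − (-2)·13 = 54.
Next entering variable (most negative z-row entry -10/3): q.
Ratio test on column q — row 1: entry -7/3 ≤ 0; row 2: 4/(4/3) = 3. Minimum is 3 at row 2 (p leaves); pivot element 4/3.
After the second pivot the z-row RHS is 54 − (-10/3)·3 = 64.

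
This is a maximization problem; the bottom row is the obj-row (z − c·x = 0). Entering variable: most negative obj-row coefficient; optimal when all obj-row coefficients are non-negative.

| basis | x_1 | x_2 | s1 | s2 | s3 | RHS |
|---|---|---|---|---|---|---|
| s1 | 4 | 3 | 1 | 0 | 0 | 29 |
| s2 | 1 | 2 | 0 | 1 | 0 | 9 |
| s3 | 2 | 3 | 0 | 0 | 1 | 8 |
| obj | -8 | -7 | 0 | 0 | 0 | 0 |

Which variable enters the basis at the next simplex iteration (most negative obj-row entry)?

x_1

Negative obj-row entries: x_1: -8, x_2: -7.
The most negative is -8 in column x_1, so x_1 enters.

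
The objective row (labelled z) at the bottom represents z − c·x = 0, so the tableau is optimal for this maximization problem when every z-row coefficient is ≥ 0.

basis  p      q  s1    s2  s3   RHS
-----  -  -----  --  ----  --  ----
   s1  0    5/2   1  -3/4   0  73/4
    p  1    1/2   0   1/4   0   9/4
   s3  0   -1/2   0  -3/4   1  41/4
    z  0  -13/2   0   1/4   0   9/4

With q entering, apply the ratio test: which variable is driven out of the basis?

Column q entries and ratios — s1: (73/4)/(5/2) = 73/10; p: (9/4)/(1/2) = 9/2; s3: -1/2 ≤ 0, skip.
Smallest ratio is 9/2 in the row of p, so p leaves.

p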